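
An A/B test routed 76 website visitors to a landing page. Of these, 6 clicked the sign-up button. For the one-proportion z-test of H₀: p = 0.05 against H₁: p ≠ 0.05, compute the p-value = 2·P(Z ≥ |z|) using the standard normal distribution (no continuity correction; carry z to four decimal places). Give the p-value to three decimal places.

The sample proportion is 6/76 = 0.07895.
Under H₀, SE = √(p₀(1−p₀)/n) = √(0.05·0.95/76) = √0.000625000 = 0.025000.
z = (p̂ − p₀)/SE = (6/76 − 0.05)/0.025000 ≈ 1.1579.
p-value = 2·P(Z ≥ |z|) with z = 1.1579 → 0.247.

p-value = 0.247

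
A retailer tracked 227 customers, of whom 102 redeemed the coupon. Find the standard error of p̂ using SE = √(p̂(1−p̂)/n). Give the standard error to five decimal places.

p̂ = 102/227 = 0.44934.
p̂(1−p̂) = 0.44934·0.55066 = 0.247434.
Dividing by n and taking the root: √0.001090018 = 0.03302.

SE = 0.03302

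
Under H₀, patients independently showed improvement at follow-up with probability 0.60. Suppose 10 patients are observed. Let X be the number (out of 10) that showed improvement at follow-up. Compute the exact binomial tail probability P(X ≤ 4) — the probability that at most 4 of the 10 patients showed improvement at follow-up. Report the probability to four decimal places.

P = 0.1662

X ~ Binomial(n=10, p=0.60).
P(X ≤ 4) = Σ_{j=0}^{4} C(10,j)·0.60^j·0.40^{10−j}.
= 0.000105 + 0.001573 + 0.010617 + 0.042467 + 0.111477 = 0.1662.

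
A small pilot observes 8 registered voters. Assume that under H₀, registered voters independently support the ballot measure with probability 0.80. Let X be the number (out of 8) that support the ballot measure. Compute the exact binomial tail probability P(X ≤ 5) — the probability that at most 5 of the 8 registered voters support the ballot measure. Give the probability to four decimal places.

P = 0.2031

X ~ Binomial(n=8, p=0.80).
P(X ≤ 5) = Σ_{j=0}^{5} C(8,j)·0.80^j·0.20^{8−j}.
= 0.000003 + 0.000082 + 0.001147 + 0.009175 + 0.045875 + 0.146801 = 0.2031.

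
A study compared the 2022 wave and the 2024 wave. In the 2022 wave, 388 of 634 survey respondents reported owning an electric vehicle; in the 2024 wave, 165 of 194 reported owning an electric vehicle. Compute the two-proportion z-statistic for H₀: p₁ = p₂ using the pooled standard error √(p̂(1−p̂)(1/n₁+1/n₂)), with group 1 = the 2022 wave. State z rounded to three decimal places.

p̂₁ = 388/634 = 0.61199, p̂₂ = 165/194 = 0.85052.
Pooled p̂ = (388+165)/(634+194) = 553/828 = 0.66787.
SE = √[p̂(1−p̂)(1/n₁+1/n₂)] = √[0.66787·0.33213·(1/634+1/194)] ≈ 0.038643.
z = -0.23853/0.038643 = -6.173.

z = -6.173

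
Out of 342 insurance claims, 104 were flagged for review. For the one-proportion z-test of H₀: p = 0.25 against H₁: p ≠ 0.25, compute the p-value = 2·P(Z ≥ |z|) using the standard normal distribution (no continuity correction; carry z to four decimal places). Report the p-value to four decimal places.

p̂ = 104/342 = 0.30409.
Null standard error: √(0.25·0.75/342) = √0.000548246 = 0.023415.
Test statistic (full precision, shown to 4 dp): z = (104/342 − 0.25)/SE₀ ≈ 2.3102.
p-value = 2·P(Z ≥ |z|) with z = 2.3102 → 0.0209.

p-value = 0.0209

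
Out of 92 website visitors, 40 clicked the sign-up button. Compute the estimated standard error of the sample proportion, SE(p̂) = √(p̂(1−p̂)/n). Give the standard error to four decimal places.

Sample proportion p̂ = 40/92 = 0.43478.
p̂(1−p̂) = 0.43478·0.56522 = 0.245746.
SE = √(0.245746/92) = √0.002671152 = 0.0517.

SE = 0.0517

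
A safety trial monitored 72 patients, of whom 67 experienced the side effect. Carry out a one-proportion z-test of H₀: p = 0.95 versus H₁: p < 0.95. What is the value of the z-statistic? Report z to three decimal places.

p̂ = 67/72 = 0.93056.
Null standard error: √(0.95·0.05/72) = √0.000659722 = 0.025685.
Test statistic: z = -0.01944/0.025685 = -0.757.

z = -0.757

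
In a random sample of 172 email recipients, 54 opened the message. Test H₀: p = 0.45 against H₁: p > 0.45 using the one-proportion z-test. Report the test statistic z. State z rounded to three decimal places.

The sample proportion is 54/172 = 0.31395.
Under H₀, SE = √(p₀(1−p₀)/n) = √(0.45·0.55/172) = √0.001438953 = 0.037934.
z = (0.31395 − 0.45)/0.037934 = -0.13605/0.037934 = -3.586.

z = -3.586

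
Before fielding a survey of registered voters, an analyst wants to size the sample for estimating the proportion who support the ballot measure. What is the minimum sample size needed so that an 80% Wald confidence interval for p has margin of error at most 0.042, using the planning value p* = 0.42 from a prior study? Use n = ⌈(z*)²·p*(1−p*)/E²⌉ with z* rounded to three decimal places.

For 80% confidence, z* = 1.282.
p*(1−p*) = 0.2436.
(z*)²·p*(1−p*)/E² = 1.643524·0.2436/0.001764 = 226.963.
Rounding up, n = 227.

n = 227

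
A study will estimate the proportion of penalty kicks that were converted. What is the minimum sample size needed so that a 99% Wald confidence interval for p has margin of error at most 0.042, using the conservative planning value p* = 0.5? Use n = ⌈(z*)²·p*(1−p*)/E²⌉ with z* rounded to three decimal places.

The 99% critical value is z* = 2.576.
p*(1−p*) = 0.2500.
Required n before rounding: 6.635776 × 0.2500 / 0.042² = 940.444.
Rounding up, n = 941.

n = 941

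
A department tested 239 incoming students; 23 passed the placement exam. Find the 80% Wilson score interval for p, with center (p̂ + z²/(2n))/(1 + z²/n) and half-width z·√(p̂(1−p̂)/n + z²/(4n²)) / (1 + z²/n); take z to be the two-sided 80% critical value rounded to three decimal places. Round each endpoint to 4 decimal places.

(0.0745, 0.1235)

Here p̂ = 23/239 = 0.09623 and z = 1.282 (z² = 1.643524).
1 + z²/n = 1.006877.
Center = (0.09623 + 0.003438)/1.006877 = 0.09899.
Radicand: p̂(1−p̂)/n + z²/(4n²) = 0.000363905 + 0.000007193 = 0.000371098.
Half-width = z·√(radicand)/denom = 1.282·0.019264/1.006877 = 0.02453.
So the interval runs from 0.0745 to 0.1235.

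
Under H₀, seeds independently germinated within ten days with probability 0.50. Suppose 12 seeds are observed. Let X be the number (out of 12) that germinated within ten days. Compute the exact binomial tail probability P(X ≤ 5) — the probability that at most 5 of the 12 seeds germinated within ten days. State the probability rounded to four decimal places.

X is binomial with n = 12 and p = 0.50.
P(X ≤ 5) = Σ_{j=0}^{5} C(12,j)·0.50^j·0.50^{12−j}.
= 0.000244 + 0.002930 + 0.016113 + 0.053711 + 0.120850 + 0.193359 = 0.3872.

P = 0.3872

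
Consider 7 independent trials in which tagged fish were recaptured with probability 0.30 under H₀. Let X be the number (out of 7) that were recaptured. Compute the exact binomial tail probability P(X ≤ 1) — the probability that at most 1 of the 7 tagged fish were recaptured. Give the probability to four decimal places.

P = 0.3294

X ~ Binomial(n=7, p=0.30).
P(X ≤ 1) = C(7,0)·0.30^0·0.70^7 + C(7,1)·0.30^1·0.70^6.
= 0.082354 + 0.247063 = 0.3294.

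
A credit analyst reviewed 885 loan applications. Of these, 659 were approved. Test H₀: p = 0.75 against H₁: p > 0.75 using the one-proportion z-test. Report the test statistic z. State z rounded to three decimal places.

The sample proportion is 659/885 = 0.74463.
Under H₀, SE = √(p₀(1−p₀)/n) = √(0.75·0.25/885) = √0.000211864 = 0.014556.
Test statistic: z = -0.00537/0.014556 = -0.369.

z = -0.369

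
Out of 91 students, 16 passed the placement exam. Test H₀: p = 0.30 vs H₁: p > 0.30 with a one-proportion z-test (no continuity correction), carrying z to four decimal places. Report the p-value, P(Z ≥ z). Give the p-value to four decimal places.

Sample proportion p̂ = 16/91 = 0.17582.
SE₀ = √(0.30·0.70/91) = 0.048038.
z = (p̂ − p₀)/SE = (16/91 − 0.30)/0.048038 ≈ -2.5849.
p-value = P(Z ≥ z) with z = -2.5849 → 0.9951.

p-value = 0.9951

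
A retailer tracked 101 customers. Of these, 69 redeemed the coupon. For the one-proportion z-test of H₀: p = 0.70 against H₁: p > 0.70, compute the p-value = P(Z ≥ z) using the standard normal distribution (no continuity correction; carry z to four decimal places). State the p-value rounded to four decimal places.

p̂ = 69/101 = 0.68317.
SE₀ = √(0.70·0.30/101) = 0.045598.
z = (p̂ − p₀)/SE = (69/101 − 0.70)/0.045598 ≈ -0.3691.
p-value = P(Z ≥ z) with z = -0.3691 → 0.6440.

p-value = 0.6440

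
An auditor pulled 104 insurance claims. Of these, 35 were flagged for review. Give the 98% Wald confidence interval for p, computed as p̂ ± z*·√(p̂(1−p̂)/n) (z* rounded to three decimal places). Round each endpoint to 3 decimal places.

(0.229, 0.444)

With x = 35 successes in n = 104, p̂ = 0.33654.
SE(p̂) = √(0.33654·0.66346/104) = 0.046335.
z* = 2.326 at the 98% level.
Margin = 2.326·0.046335 = 0.10778.
CI: 0.33654 ± 0.10778 = (0.229, 0.444).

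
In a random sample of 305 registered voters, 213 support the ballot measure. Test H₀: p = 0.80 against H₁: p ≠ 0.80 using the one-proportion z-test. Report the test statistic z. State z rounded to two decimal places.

z = -4.44

With x = 213 successes in n = 305, p̂ = 0.69836.
Null standard error: √(0.80·0.20/305) = √0.000524590 = 0.022904.
Test statistic: z = -0.10164/0.022904 = -4.44.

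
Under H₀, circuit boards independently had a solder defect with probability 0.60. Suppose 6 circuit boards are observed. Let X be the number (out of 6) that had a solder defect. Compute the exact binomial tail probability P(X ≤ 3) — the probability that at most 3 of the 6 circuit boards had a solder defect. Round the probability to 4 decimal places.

P = 0.4557

X ~ Binomial(n=6, p=0.60).
P(X ≤ 3) = C(6,0)·0.60^0·0.40^6 + C(6,1)·0.60^1·0.40^5 + C(6,2)·0.60^2·0.40^4 + C(6,3)·0.60^3·0.40^3.
= 0.004096 + 0.036864 + 0.138240 + 0.276480 = 0.4557.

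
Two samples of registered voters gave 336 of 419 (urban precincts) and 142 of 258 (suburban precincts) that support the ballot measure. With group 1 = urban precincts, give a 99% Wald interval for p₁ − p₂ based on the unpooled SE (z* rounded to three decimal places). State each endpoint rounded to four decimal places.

(0.1573, 0.3458)

p̂₁ = 336/419 = 0.80191, p̂₂ = 142/258 = 0.55039; p̂₁ − p̂₂ = 0.25152.
SE = √(0.000379119 + 0.000959152) = √0.001338271 = 0.036582.
The 99% critical value is z* = 2.576. Margin of error = 0.09424.
So the interval runs from 0.1573 to 0.3458.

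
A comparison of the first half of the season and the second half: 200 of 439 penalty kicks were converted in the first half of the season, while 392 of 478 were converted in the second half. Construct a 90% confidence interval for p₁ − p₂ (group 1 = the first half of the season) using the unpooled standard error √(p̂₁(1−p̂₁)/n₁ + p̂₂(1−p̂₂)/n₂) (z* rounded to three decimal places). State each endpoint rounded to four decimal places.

(-0.4131, -0.3159)

p̂₁ = 200/439 = 0.45558, p̂₂ = 392/478 = 0.82008; p̂₁ − p̂₂ = -0.36450.
SE = √(0.000564982 + 0.000308675) = √0.000873657 = 0.029558.
z* = 1.645 at the 90% level. Margin of error = 0.04862.
CI: -0.36450 ± 0.04862 = (-0.4131, -0.3159).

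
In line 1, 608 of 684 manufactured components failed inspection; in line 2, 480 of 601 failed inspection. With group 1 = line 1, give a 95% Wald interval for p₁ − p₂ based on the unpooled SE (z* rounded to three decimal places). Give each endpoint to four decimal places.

p̂₁ = 0.88889, p̂₂ = 0.79867, so the observed difference is 0.09022.
Unpooled SE = √(p̂₁(1−p̂₁)/n₁ + p̂₂(1−p̂₂)/n₂) = √(0.000144394 + 0.000267549) = 0.020296.
z* = 1.960 at the 95% level. Margin = 1.960·0.020296 = 0.03978.
CI: 0.09022 ± 0.03978 = (0.0504, 0.1300).

(0.0504, 0.1300)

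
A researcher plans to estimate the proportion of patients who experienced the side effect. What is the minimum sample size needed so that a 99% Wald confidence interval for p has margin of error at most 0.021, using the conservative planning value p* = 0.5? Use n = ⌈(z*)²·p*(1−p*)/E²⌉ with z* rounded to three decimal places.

z* = 2.576 at the 99% level.
p*(1−p*) = 0.2500.
Required n before rounding: 6.635776 × 0.2500 / 0.021² = 3761.778.
Rounding up, n = 3762.

n = 3762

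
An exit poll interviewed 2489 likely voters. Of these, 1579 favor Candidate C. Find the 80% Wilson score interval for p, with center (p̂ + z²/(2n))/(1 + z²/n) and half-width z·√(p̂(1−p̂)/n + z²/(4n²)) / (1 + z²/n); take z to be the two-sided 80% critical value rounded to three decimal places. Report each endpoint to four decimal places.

p̂ = 1579/2489 = 0.63439; z = 1.282, so z² = 1.643524.
Denominator 1 + z²/n = 1 + 1.643524/2489 = 1.000660.
Center = (0.63439 + 0.000330)/1.000660 = 0.63430.
Radicand: p̂(1−p̂)/n + z²/(4n²) = 0.000093186 + 0.000000066 = 0.000093252.
Half-width = 1.282·√0.000093252/1.000660 = 0.01237.
CI: 0.63430 ± 0.01237 = (0.6219, 0.6467).

(0.6219, 0.6467)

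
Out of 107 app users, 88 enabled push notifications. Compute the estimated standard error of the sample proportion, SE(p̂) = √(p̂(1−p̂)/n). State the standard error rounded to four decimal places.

SE = 0.0369

The sample proportion is 88/107 = 0.82243.
p̂(1−p̂) = 0.82243·0.17757 = 0.146039.
SE = √(0.146039/107) = 0.0369.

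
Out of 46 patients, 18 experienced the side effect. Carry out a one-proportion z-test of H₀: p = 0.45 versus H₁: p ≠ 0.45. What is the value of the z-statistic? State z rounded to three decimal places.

With x = 18 successes in n = 46, p̂ = 0.39130.
SE₀ = √(0.45·0.55/46) = 0.073351.
z = (0.39130 − 0.45)/0.073351 = -0.05870/0.073351 = -0.800.

z = -0.800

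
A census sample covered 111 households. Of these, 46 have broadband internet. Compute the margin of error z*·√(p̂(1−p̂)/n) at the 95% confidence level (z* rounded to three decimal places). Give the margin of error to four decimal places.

The sample proportion is 46/111 = 0.41441.
Standard error of p̂: √(0.242675/111) = √0.002186262 = 0.046757.
The 95% critical value is z* = 1.960.
So ME = 0.0916.

ME = 0.0916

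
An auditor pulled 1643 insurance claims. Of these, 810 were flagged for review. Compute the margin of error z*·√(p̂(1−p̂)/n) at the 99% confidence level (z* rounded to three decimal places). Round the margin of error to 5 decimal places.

With x = 810 successes in n = 1643, p̂ = 0.49300.
SE = √(p̂(1−p̂)/n) = √(0.249951/1643) = 0.012334.
The 99% critical value is z* = 2.576.
Margin of error = z*·SE = 2.576 × 0.012334 = 0.03177.

ME = 0.03177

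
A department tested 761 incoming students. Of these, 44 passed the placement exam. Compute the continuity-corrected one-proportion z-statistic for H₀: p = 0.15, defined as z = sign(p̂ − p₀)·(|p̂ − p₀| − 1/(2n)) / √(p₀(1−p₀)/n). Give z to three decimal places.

z = -7.071

The sample proportion is 44/761 = 0.05782. p̂ − p₀ = -0.092181.
Continuity correction 1/(2n) = 1/1522 = 0.000657.
Corrected numerator: |-0.092181| − 0.000657 = 0.091524.
Null standard error: √(0.15·0.85/761) = √0.000167543 = 0.012944.
z = (−)0.091524/0.012944 = -7.071.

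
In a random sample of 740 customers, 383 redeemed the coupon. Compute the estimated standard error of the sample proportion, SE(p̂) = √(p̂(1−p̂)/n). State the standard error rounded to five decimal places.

SE = 0.01837

With x = 383 successes in n = 740, p̂ = 0.51757.
p̂(1−p̂) = 0.249691.
SE = √(0.249691/740) = 0.01837.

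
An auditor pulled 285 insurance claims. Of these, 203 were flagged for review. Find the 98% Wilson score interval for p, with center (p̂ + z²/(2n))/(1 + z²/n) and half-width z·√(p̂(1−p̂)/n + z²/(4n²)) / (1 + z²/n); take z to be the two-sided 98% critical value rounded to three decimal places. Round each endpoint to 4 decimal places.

Here p̂ = 203/285 = 0.71228 and z = 2.326 (z² = 5.410276).
Denominator 1 + z²/n = 1 + 5.410276/285 = 1.018983.
Center = (0.71228 + 0.009492)/1.018983 = 0.70833.
Radicand: p̂(1−p̂)/n + z²/(4n²) = 0.000719077 + 0.000016652 = 0.000735729.
Half-width = z·√(radicand)/denom = 2.326·0.027124/1.018983 = 0.06192.
Interval: 0.70833 ± 0.06192 → (0.6464, 0.7702).

(0.6464, 0.7702)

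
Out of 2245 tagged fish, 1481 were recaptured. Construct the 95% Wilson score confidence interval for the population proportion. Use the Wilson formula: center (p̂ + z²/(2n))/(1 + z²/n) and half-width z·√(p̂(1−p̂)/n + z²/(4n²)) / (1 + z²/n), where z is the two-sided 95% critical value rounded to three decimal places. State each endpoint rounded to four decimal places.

Here p̂ = 1481/2245 = 0.65969 and z = 1.960 (z² = 3.841600).
Denominator 1 + z²/n = 1 + 3.841600/2245 = 1.001711.
Center = (0.65969 + 0.000856)/1.001711 = 0.65942.
Radicand: p̂(1−p̂)/n + z²/(4n²) = 0.000100000 + 0.000000191 = 0.000100191.
Half-width = z·√(radicand)/denom = 1.960·0.010010/1.001711 = 0.01959.
Interval: 0.65942 ± 0.01959 → (0.6398, 0.6790).

(0.6398, 0.6790)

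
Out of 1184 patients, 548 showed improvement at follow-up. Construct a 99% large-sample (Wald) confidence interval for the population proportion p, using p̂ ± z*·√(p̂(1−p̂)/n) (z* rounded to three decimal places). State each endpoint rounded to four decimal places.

(0.4255, 0.5002)

With x = 548 successes in n = 1184, p̂ = 0.46284.
SE(p̂) = √(0.46284·0.53716/1184) = 0.014491.
For 99% confidence, z* = 2.576.
Margin = 2.576·0.014491 = 0.03733.
CI: 0.46284 ± 0.03733 = (0.4255, 0.5002).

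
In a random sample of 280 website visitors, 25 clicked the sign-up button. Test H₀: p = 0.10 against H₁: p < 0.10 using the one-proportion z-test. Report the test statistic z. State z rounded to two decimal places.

p̂ = 25/280 = 0.08929.
Under H₀, SE = √(p₀(1−p₀)/n) = √(0.10·0.90/280) = √0.000321429 = 0.017928.
z = (p̂ − p₀)/SE = (0.08929 − 0.10)/0.017928 = -0.60.

z = -0.60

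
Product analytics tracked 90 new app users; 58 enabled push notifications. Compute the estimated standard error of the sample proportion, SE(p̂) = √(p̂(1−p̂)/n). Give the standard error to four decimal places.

Sample proportion p̂ = 58/90 = 0.64444.
p̂(1−p̂) = 0.64444·0.35556 = 0.229137.
SE = √(0.229137/90) = 0.0505.

SE = 0.0505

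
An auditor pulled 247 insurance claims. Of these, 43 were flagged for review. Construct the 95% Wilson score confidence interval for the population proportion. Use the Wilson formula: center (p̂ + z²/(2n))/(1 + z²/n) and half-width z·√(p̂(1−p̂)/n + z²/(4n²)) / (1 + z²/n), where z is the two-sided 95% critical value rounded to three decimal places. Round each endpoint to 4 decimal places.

(0.1319, 0.2263)

Here p̂ = 43/247 = 0.17409 and z = 1.960 (z² = 3.841600).
1 + z²/n = 1.015553.
Center = (0.17409 + 0.007777)/1.015553 = 0.17908.
Radicand: p̂(1−p̂)/n + z²/(4n²) = 0.000582114 + 0.000015742 = 0.000597856.
Half-width = z·√(radicand)/denom = 1.960·0.024451/1.015553 = 0.04719.
So the interval runs from 0.1319 to 0.2263.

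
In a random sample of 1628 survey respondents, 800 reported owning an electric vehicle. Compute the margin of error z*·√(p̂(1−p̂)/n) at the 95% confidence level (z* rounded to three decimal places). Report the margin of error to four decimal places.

ME = 0.0243

With x = 800 successes in n = 1628, p̂ = 0.49140.
SE(p̂) = √(0.49140·0.50860/1628) = 0.012390.
The 95% critical value is z* = 1.960.
ME = 1.960·0.012390 = 0.0243.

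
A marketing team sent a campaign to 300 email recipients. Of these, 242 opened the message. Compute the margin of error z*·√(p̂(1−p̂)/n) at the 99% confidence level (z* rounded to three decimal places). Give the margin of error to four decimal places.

The sample proportion is 242/300 = 0.80667.
SE(p̂) = √(0.80667·0.19333/300) = 0.022800.
The 99% critical value is z* = 2.576.
ME = 2.576·0.022800 = 0.0587.

ME = 0.0587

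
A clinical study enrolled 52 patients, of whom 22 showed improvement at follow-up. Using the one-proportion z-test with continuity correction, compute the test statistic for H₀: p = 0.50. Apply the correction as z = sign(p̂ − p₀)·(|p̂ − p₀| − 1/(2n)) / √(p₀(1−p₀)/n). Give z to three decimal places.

With x = 22 successes in n = 52, p̂ = 0.42308. p̂ − p₀ = -0.076923.
Continuity correction 1/(2n) = 1/104 = 0.009615.
Corrected numerator: |-0.076923| − 0.009615 = 0.067308.
SE₀ = √(0.50·0.50/52) = 0.069338.
z = −0.067308/0.069338 = -0.971.

z = -0.971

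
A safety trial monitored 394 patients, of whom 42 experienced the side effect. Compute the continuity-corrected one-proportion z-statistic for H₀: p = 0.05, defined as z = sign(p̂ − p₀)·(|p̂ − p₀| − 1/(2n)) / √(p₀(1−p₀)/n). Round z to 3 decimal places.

z = 5.039

p̂ = 42/394 = 0.10660. p̂ − p₀ = 0.056599.
1/(2n) = 0.001269.
Corrected numerator: |0.056599| − 0.001269 = 0.055330.
Under H₀, SE = √(p₀(1−p₀)/n) = √(0.05·0.95/394) = √0.000120558 = 0.010980.
z = (+)0.055330/0.010980 = 5.039.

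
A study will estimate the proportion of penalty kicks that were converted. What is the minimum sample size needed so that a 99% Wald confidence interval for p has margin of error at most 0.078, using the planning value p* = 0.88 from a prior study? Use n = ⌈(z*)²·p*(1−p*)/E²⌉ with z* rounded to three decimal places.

z* = 2.576 at the 99% level.
p*(1−p*) = 0.88·0.12 = 0.1056.
Required n before rounding: 6.635776 × 0.1056 / 0.078² = 115.177.
Rounding up, n = 116.

n = 116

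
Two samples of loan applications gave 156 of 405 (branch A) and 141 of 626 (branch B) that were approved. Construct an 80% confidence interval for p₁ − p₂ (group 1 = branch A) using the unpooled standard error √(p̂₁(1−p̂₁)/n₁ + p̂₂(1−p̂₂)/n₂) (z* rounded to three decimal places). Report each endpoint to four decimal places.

(0.1223, 0.1976)

p̂₁ = 156/405 = 0.38519, p̂₂ = 141/626 = 0.22524; p̂₁ − p̂₂ = 0.15995.
SE = √(0.000584735 + 0.000278765) = √0.000863500 = 0.029385.
The 80% critical value is z* = 1.282. Margin of error = 0.03767.
Interval: 0.15995 ± 0.03767 → (0.1223, 0.1976).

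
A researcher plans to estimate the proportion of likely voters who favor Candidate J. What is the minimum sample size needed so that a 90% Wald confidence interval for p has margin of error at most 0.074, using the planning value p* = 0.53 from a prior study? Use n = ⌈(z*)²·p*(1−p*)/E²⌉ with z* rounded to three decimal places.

n = 124

The 90% critical value is z* = 1.645.
p*(1−p*) = 0.53·0.47 = 0.2491.
(z*)²·p*(1−p*)/E² = 2.706025·0.2491/0.005476 = 123.095.
Rounding up, n = 124.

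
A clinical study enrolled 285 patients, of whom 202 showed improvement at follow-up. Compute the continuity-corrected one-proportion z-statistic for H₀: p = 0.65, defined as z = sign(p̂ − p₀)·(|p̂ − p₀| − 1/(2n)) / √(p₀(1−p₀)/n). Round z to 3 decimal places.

z = 2.018

Sample proportion p̂ = 202/285 = 0.70877. p̂ − p₀ = 0.058772.
Continuity correction 1/(2n) = 1/570 = 0.001754.
Corrected numerator: |0.058772| − 0.001754 = 0.057018.
Under H₀, SE = √(p₀(1−p₀)/n) = √(0.65·0.35/285) = √0.000798246 = 0.028253.
z = +0.057018/0.028253 = 2.018.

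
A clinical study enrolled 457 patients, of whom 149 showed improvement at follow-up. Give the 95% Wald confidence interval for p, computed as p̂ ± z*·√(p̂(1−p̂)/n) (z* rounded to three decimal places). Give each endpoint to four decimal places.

Sample proportion p̂ = 149/457 = 0.32604.
SE = √(p̂(1−p̂)/n) = √(0.219738/457) = 0.021928.
For 95% confidence, z* = 1.960.
Margin = 1.960·0.021928 = 0.04298.
CI: 0.32604 ± 0.04298 = (0.2831, 0.3690).

(0.2831, 0.3690)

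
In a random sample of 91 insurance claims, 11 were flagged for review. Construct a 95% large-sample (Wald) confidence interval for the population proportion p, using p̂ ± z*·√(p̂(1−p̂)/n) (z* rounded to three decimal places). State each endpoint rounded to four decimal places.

p̂ = 11/91 = 0.12088.
SE = √(p̂(1−p̂)/n) = √(0.106267/91) = 0.034173.
For 95% confidence, z* = 1.960.
Margin of error: 1.960 × 0.034173 = 0.06698.
So the interval runs from 0.0539 to 0.1879.

(0.0539, 0.1879)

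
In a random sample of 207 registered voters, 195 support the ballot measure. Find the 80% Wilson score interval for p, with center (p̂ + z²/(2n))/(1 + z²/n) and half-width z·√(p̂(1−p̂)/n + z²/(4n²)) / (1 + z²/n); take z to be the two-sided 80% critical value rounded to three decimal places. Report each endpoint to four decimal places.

(0.9175, 0.9596)

Here p̂ = 195/207 = 0.94203 and z = 1.282 (z² = 1.643524).
Denominator 1 + z²/n = 1 + 1.643524/207 = 1.007940.
Center = (0.94203 + 0.003970)/1.007940 = 0.93855.
Radicand: p̂(1−p̂)/n + z²/(4n²) = 0.000263818 + 0.000009589 = 0.000273407.
Half-width = 1.282·√0.000273407/1.007940 = 0.02103.
Interval: 0.93855 ± 0.02103 → (0.9175, 0.9596).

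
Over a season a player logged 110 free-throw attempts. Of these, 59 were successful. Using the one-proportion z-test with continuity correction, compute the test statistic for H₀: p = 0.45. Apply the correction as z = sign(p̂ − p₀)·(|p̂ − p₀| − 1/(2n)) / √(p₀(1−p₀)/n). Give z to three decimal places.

z = 1.725

The sample proportion is 59/110 = 0.53636. p̂ − p₀ = 0.086364.
Continuity correction 1/(2n) = 1/220 = 0.004545.
Corrected numerator: |0.086364| − 0.004545 = 0.081819.
Under H₀, SE = √(p₀(1−p₀)/n) = √(0.45·0.55/110) = √0.002250000 = 0.047434.
z = (+)0.081819/0.047434 = 1.725.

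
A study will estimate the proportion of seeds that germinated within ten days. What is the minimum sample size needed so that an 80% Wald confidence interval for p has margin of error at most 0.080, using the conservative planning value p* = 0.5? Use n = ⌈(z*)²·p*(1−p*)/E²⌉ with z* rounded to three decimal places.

n = 65

For 80% confidence, z* = 1.282.
p*(1−p*) = 0.2500.
(z*)²·p*(1−p*)/E² = 1.643524·0.2500/0.006400 = 64.200.
⌈64.200⌉ = 65.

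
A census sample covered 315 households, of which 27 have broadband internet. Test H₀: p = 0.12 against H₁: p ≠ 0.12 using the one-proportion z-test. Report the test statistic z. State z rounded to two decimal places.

z = -1.87

p̂ = 27/315 = 0.08571.
SE₀ = √(0.12·0.88/315) = 0.018310.
z = (0.08571 − 0.12)/0.018310 = -0.03429/0.018310 = -1.87.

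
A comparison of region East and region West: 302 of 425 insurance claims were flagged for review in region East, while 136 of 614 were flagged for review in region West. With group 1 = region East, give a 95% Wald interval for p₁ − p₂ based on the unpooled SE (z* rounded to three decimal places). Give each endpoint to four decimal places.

(0.4349, 0.5433)

p̂₁ = 0.71059, p̂₂ = 0.22150, so the observed difference is 0.48909.
SE = √(0.000483888 + 0.000280842) = √0.000764730 = 0.027654.
For 95% confidence, z* = 1.960. Margin = 1.960·0.027654 = 0.05420.
So the interval runs from 0.4349 to 0.5433.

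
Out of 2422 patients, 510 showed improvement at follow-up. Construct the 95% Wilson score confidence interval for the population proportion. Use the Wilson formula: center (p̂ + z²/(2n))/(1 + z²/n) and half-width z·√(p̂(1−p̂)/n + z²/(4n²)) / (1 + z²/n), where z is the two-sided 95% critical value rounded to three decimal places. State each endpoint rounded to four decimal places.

Here p̂ = 510/2422 = 0.21057 and z = 1.960 (z² = 3.841600).
1 + z²/n = 1.001586.
Center = (0.21057 + 0.000793)/1.001586 = 0.21103.
Radicand: p̂(1−p̂)/n + z²/(4n²) = 0.000068633 + 0.000000164 = 0.000068797.
Half-width = z·√(radicand)/denom = 1.960·0.008294/1.001586 = 0.01623.
So the interval runs from 0.1948 to 0.2273.

(0.1948, 0.2273)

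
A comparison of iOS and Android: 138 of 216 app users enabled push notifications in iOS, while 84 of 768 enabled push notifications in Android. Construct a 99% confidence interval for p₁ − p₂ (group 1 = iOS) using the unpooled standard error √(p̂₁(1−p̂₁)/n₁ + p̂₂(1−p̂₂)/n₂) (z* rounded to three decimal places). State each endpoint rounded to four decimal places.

(0.4405, 0.6186)

p̂₁ = 138/216 = 0.63889, p̂₂ = 84/768 = 0.10938; p̂₁ − p̂₂ = 0.52951.
SE = √(0.001068101 + 0.000126839) = √0.001194940 = 0.034568.
For 99% confidence, z* = 2.576. Margin of error = 0.08905.
Interval: 0.52951 ± 0.08905 → (0.4405, 0.6186).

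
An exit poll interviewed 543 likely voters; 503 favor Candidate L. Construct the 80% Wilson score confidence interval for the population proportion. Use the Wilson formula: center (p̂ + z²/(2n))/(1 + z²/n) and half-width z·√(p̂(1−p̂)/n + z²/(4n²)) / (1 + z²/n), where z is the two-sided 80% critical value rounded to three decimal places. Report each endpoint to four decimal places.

(0.9106, 0.9395)

p̂ = 503/543 = 0.92634; z = 1.282, so z² = 1.643524.
Denominator 1 + z²/n = 1 + 1.643524/543 = 1.003027.
Center = (0.92634 + 0.001513)/1.003027 = 0.92505.
Radicand: p̂(1−p̂)/n + z²/(4n²) = 0.000125669 + 0.000001394 = 0.000127063.
Half-width = z·√(radicand)/denom = 1.282·0.011272/1.003027 = 0.01441.
CI: 0.92505 ± 0.01441 = (0.9106, 0.9395).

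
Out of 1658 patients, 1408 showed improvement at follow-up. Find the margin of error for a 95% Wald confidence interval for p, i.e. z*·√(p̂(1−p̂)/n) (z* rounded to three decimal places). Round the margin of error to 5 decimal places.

ME = 0.01722

Sample proportion p̂ = 1408/1658 = 0.84922.
SE(p̂) = √(0.84922·0.15078/1658) = 0.008788.
The 95% critical value is z* = 1.960.
So ME = 0.01722.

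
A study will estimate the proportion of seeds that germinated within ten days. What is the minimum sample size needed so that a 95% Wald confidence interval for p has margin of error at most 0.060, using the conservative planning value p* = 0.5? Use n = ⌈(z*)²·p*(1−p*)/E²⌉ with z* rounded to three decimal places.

For 95% confidence, z* = 1.960.
p*(1−p*) = 0.2500.
(z*)²·p*(1−p*)/E² = 3.841600·0.2500/0.003600 = 266.778.
Rounding up, n = 267.

n = 267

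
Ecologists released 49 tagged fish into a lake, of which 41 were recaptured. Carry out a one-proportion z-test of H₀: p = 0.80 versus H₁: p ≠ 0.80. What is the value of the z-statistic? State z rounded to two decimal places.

With x = 41 successes in n = 49, p̂ = 0.83673.
SE₀ = √(0.80·0.20/49) = 0.057143.
z = (p̂ − p₀)/SE = (0.83673 − 0.80)/0.057143 = 0.64.

z = 0.64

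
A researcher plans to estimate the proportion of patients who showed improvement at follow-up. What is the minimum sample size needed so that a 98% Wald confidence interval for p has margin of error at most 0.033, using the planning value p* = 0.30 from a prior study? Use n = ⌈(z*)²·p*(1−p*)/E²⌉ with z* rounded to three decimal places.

z* = 2.326 at the 98% level.
p*(1−p*) = 0.2100.
(z*)²·p*(1−p*)/E² = 5.410276·0.2100/0.001089 = 1043.304.
⌈1043.304⌉ = 1044.

n = 1044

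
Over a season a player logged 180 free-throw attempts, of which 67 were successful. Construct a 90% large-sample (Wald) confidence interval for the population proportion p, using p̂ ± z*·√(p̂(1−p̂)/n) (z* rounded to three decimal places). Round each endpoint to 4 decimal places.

(0.3130, 0.4315)

p̂ = 67/180 = 0.37222.
SE = √(p̂(1−p̂)/n) = √(0.233673/180) = 0.036030.
z* = 1.645 at the 90% level.
Margin of error: 1.645 × 0.036030 = 0.05927.
So the interval runs from 0.3130 to 0.4315.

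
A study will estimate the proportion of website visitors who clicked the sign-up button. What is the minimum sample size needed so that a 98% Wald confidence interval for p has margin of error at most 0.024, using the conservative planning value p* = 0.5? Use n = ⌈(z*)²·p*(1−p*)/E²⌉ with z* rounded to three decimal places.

n = 2349

The 98% critical value is z* = 2.326.
p*(1−p*) = 0.50·0.50 = 0.2500.
(z*)²·p*(1−p*)/E² = 5.410276·0.2500/0.000576 = 2348.210.
Rounding up, n = 2349.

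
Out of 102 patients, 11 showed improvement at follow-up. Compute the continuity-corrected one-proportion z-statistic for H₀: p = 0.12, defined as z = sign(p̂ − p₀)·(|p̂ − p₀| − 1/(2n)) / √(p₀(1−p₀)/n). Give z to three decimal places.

z = -0.225

p̂ = 11/102 = 0.10784. p̂ − p₀ = -0.012157.
Continuity correction 1/(2n) = 1/204 = 0.004902.
Corrected numerator: |-0.012157| − 0.004902 = 0.007255.
Null standard error: √(0.12·0.88/102) = √0.001035294 = 0.032176.
z = (−)0.007255/0.032176 = -0.225.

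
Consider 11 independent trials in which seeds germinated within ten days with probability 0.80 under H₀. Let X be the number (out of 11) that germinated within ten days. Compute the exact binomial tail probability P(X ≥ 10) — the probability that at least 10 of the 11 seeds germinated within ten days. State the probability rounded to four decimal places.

X is binomial with n = 11 and p = 0.80.
P(X ≥ 10) = C(11,10)·0.80^10·0.20^1 + C(11,11)·0.80^11·0.20^0.
= 0.236223 + 0.085899 = 0.3221.

P = 0.3221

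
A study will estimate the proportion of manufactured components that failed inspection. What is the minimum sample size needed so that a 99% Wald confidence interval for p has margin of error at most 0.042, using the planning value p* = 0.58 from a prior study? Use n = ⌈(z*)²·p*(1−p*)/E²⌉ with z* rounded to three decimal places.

n = 917

z* = 2.576 at the 99% level.
p*(1−p*) = 0.2436.
Required n before rounding: 6.635776 × 0.2436 / 0.042² = 916.369.
⌈916.369⌉ = 917.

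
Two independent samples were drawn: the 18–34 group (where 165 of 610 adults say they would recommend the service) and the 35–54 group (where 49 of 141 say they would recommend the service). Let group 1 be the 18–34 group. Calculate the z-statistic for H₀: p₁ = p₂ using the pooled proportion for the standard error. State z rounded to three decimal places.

p̂₁ = 165/610 = 0.27049, p̂₂ = 49/141 = 0.34752.
Pooling: p̂ = 214/751 = 0.28495.
SE = √[p̂(1−p̂)(1/n₁+1/n₂)] = √[0.28495·0.71505·(1/610+1/141)] ≈ 0.042179.
z = -0.07703/0.042179 = -1.826.

z = -1.826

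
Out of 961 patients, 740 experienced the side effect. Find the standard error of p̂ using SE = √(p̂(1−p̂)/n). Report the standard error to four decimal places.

The sample proportion is 740/961 = 0.77003.
p̂(1−p̂) = 0.177084.
SE = √(0.177084/961) = 0.0136.

SE = 0.0136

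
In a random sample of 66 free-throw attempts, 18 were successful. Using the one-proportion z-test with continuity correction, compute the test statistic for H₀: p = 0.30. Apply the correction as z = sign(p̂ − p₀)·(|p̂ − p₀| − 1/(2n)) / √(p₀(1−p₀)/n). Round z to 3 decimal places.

The sample proportion is 18/66 = 0.27273. p̂ − p₀ = -0.027273.
Continuity correction 1/(2n) = 1/132 = 0.007576.
Corrected numerator: |-0.027273| − 0.007576 = 0.019697.
Under H₀, SE = √(p₀(1−p₀)/n) = √(0.30·0.70/66) = √0.003181818 = 0.056408.
z = (−)0.019697/0.056408 = -0.349.

z = -0.349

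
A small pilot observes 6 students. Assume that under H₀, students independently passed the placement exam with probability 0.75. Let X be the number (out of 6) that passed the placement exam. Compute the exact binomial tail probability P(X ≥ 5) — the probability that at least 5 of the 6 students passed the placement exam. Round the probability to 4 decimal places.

X ~ Binomial(n=6, p=0.75).
P(X ≥ 5) = C(6,5)·0.75^5·0.25^1 + C(6,6)·0.75^6·0.25^0.
= 0.355957 + 0.177979 = 0.5339.

P = 0.5339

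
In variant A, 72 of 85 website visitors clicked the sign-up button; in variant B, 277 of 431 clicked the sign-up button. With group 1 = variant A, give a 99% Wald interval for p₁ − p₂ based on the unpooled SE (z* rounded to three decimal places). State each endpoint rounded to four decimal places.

p̂₁ = 0.84706, p̂₂ = 0.64269, so the observed difference is 0.20437.
SE = √(0.001524120 + 0.000532805) = √0.002056925 = 0.045353.
For 99% confidence, z* = 2.576. Margin = 2.576·0.045353 = 0.11683.
CI: 0.20437 ± 0.11683 = (0.0875, 0.3212).

(0.0875, 0.3212)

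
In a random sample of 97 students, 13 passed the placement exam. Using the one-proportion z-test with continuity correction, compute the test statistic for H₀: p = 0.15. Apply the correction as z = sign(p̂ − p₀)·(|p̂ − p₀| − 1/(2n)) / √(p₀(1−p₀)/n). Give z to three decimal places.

z = -0.299

p̂ = 13/97 = 0.13402. p̂ − p₀ = -0.015979.
Continuity correction 1/(2n) = 1/194 = 0.005155.
Corrected numerator: |-0.015979| − 0.005155 = 0.010824.
Under H₀, SE = √(p₀(1−p₀)/n) = √(0.15·0.85/97) = √0.001314433 = 0.036255.
z = (−)0.010824/0.036255 = -0.299.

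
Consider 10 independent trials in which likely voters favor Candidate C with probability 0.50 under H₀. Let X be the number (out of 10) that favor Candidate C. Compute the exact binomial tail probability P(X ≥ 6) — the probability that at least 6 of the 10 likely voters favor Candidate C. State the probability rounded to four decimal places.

X ~ Binomial(n=10, p=0.50).
P(X ≥ 6) = Σ_{j=6}^{10} C(10,j)·0.50^j·0.50^{10−j}.
= 0.205078 + 0.117188 + 0.043945 + 0.009766 + 0.000977 = 0.3770.

P = 0.3770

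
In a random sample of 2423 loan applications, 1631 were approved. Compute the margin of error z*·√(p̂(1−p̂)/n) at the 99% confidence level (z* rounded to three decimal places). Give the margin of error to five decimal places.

The sample proportion is 1631/2423 = 0.67313.
SE(p̂) = √(0.67313·0.32687/2423) = 0.009529.
For 99% confidence, z* = 2.576.
So ME = 0.02455.

ME = 0.02455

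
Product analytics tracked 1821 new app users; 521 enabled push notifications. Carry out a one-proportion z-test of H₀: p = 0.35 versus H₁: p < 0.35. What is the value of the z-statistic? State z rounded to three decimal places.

Sample proportion p̂ = 521/1821 = 0.28611.
Under H₀, SE = √(p₀(1−p₀)/n) = √(0.35·0.65/1821) = √0.000124931 = 0.011177.
z = (p̂ − p₀)/SE = (0.28611 − 0.35)/0.011177 = -5.716.

z = -5.716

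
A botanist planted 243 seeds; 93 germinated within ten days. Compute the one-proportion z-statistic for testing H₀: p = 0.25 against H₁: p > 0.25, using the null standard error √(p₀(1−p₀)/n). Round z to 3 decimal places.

With x = 93 successes in n = 243, p̂ = 0.38272.
Null standard error: √(0.25·0.75/243) = √0.000771605 = 0.027778.
Test statistic: z = 0.13272/0.027778 = 4.778.

z = 4.778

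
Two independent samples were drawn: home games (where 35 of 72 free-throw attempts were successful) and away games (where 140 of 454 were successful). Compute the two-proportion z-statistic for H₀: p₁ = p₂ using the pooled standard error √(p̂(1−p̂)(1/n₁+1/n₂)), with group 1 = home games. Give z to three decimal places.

Sample proportions: p̂₁ = 35/72 = 0.48611 and p̂₂ = 140/454 = 0.30837.
Pooling: p̂ = 175/526 = 0.33270.
SE = √[p̂(1−p̂)(1/n₁+1/n₂)] = √[0.33270·0.66730·(1/72+1/454)] ≈ 0.059770.
z = 0.17774/0.059770 = 2.974.

z = 2.974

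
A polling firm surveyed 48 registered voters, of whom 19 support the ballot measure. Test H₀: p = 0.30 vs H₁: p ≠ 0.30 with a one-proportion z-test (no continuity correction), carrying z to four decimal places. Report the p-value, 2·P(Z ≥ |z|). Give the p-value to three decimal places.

p-value = 0.147

The sample proportion is 19/48 = 0.39583.
Null standard error: √(0.30·0.70/48) = √0.004375000 = 0.066144.
z = (p̂ − p₀)/SE = (19/48 − 0.30)/0.066144 ≈ 1.4489.
From the standard normal, 2·P(Z ≥ |z|) = 0.147.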